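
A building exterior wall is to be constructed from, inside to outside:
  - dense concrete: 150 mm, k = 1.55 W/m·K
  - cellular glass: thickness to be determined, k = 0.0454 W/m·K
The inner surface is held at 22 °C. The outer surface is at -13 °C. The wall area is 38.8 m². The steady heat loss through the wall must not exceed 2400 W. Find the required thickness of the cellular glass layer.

L ≈ 21.3 mm

Treating each layer as a thermal resistance in series:
R_dense concrete = L/(kA) = 0.15/(1.55×38.8) = 0.002494 K/W
Sum of the known resistances R_other = 0.002494 K/W
Required total resistance R_tot = ΔT/Q_allow = 35/2400 = 0.01458 K/W
R_cellular glass = R_tot − R_other = 0.01209 K/W
L = R·k·A = 0.01209×0.0454×38.8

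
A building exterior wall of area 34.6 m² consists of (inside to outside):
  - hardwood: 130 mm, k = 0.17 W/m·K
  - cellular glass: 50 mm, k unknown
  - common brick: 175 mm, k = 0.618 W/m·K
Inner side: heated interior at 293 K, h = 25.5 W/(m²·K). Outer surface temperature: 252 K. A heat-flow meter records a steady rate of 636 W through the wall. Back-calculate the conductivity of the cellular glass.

Thermal resistances in series:
R_inner film = 1/(h_i·A) = 1/(25.5×34.6) = 0.001133 K/W
R_hardwood = L/(kA) = 0.13/(0.17×34.6) = 0.0221 K/W
R_common brick = L/(kA) = 0.175/(0.618×34.6) = 0.008184 K/W
Sum of known resistances R_other = 0.03142 K/W
Total R = ΔT/Q = 41/636 = 0.06447 K/W
R_cellular glass = R_total − R_other = 0.03305 K/W
k = L/(R·A) = 0.05/(0.03305×34.6)

k ≈ 0.0437 W/(m·K)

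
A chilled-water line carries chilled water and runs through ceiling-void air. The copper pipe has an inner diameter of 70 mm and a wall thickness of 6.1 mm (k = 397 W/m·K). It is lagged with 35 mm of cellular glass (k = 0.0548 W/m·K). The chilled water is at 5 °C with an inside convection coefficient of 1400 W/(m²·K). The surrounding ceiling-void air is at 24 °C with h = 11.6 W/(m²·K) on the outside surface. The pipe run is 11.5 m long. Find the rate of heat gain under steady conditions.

Cylindrical conduction, so R = ln(r₂/r₁)/(2πkL) per layer, in series:
R_inner film = 1/(h_i·2πr₁L) = 1/(1400×2π×0.035×11.5) = 2.824×10^-4 K/W
R_copper pipe wall = ln(41.1/35)/(2π×397×11.5) = 5.601×10^-6 K/W
R_cellular glass = ln(76.1/41.1)/(2π×0.0548×11.5) = 0.1556 K/W
R_outer film = 1/(h_o·2πr_oL) = 1/(11.6×2π×0.0761×11.5) = 0.01568 K/W
R_total = 0.1715 K/W
Q = ΔT/R_total = 19/0.1715

Q ≈ 111 W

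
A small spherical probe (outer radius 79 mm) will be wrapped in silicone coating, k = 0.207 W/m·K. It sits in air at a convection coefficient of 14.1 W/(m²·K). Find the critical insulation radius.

r_cr ≈ 29.4 mm

For a sphere r_cr = 2k/h = 2×0.207/14.1
r_cr = 29.4 mm; since the bare radius (79 mm) is above r_cr, any added insulation will reduce heat loss.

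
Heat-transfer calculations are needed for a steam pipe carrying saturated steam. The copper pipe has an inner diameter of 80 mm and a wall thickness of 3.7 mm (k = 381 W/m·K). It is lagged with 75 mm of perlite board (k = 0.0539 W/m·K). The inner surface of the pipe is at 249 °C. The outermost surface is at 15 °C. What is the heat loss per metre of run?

Treating each annulus and film as a series resistance:
R_copper pipe wall = ln(43.7/40)/(2π×381×1) = 3.696×10^-5 K/W
R_perlite board = ln(118.7/43.7)/(2π×0.0539×1) = 2.951 K/W
R_total = 2.951 K/W
Q = ΔT/R_total = 234/2.951

q′ ≈ 79.3 W/m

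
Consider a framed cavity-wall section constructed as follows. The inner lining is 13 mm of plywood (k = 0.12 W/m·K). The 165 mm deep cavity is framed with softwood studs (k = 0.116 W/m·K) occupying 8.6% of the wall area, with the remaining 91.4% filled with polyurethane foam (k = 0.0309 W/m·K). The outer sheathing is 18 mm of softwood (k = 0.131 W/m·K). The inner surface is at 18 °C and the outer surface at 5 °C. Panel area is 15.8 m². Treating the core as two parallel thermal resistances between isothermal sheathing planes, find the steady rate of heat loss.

Sheathing layers in series; stud and cavity paths in parallel between them.
R_inner = 0.013/(0.12×15.8) = 0.006857 K/W
R_stud  = 0.165/(0.116×0.086×15.8) = 1.047 K/W
R_cav   = 0.165/(0.0309×0.914×15.8) = 0.3698 K/W
1/R_core = 1/R_stud + 1/R_cav → R_core = 0.2732 K/W
R_outer = 0.018/(0.131×15.8) = 0.008696 K/W
R_total = 0.2888 K/W
Q = ΔT/R_total = 13/0.2888

Q ≈ 45 W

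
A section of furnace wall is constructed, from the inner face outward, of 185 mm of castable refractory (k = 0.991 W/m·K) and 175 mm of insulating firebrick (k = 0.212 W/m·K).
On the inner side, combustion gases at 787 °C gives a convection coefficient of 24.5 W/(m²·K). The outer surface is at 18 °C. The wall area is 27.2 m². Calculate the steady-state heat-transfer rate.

Q ≈ 19900 W

Using the resistance-network approach (series):
R_inner film = 1/(h_i·A) = 1/(24.5×27.2) = 0.001501 K/W
R_castable refractory = L/(kA) = 0.185/(0.991×27.2) = 0.006863 K/W
R_insulating firebrick = L/(kA) = 0.175/(0.212×27.2) = 0.03035 K/W
R_total = 0.03871 K/W
Q = ΔT / R_total = 769 / 0.03871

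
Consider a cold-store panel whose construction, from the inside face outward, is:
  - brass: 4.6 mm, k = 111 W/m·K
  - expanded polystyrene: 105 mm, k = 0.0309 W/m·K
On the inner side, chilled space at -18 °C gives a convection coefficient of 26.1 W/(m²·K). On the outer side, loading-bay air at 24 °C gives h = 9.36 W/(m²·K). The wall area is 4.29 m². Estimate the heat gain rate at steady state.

Q ≈ 50.9 W

Series thermal resistances:
R_inner film = 1/(h_i·A) = 1/(26.1×4.29) = 0.008931 K/W
R_brass = L/(kA) = 0.0046/(111×4.29) = 9.66×10^-6 K/W
R_expanded polystyrene = L/(kA) = 0.105/(0.0309×4.29) = 0.7921 K/W
R_outer film = 1/(h_o·A) = 1/(9.36×4.29) = 0.0249 K/W
R_total = 0.8259 K/W
Q = ΔT / R_total = 42 / 0.8259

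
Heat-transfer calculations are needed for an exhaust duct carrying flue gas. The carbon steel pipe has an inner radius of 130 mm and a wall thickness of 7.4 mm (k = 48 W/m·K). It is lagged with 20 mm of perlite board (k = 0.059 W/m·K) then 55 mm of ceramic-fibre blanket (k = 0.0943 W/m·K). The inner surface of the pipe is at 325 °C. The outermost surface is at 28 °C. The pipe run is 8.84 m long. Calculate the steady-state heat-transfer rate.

Radial resistances (cylindrical: R_cond = ln(r_o/r_i)/(2πkL), R_conv = 1/(h·2πrL)):
R_carbon steel pipe wall = ln(137.4/130)/(2π×48×8.84) = 2.077×10^-5 K/W
R_perlite board = ln(157.4/137.4)/(2π×0.059×8.84) = 0.04147 K/W
R_ceramic-fibre blanket = ln(212.4/157.4)/(2π×0.0943×8.84) = 0.05722 K/W
R_total = 0.0987 K/W
Q = ΔT/R_total = 297/0.0987

Q ≈ 3010 W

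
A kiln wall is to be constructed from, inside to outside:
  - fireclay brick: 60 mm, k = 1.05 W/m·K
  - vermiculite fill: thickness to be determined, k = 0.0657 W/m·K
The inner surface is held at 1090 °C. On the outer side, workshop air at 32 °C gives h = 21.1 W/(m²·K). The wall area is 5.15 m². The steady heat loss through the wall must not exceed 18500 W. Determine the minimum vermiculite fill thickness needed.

Model the wall as resistances in series:
R_fireclay brick = L/(kA) = 0.06/(1.05×5.15) = 0.0111 K/W
R_outer film = 1/(h_o·A) = 1/(21.1×5.15) = 0.009203 K/W
Sum of the known resistances R_other = 0.0203 K/W
Required total resistance R_tot = ΔT/Q_allow = 1058/18500 = 0.05719 K/W
R_vermiculite fill = R_tot − R_other = 0.03689 K/W
L = R·k·A = 0.03689×0.0657×5.15

L ≈ 12.5 mm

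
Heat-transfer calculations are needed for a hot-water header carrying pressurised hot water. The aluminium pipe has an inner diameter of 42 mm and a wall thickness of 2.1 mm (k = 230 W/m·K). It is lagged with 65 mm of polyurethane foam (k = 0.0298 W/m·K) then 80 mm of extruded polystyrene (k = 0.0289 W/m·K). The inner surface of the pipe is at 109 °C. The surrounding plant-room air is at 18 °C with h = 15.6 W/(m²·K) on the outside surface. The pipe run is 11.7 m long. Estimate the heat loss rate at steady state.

Treating each annulus and film as a series resistance:
R_aluminium pipe wall = ln(23.1/21)/(2π×230×11.7) = 5.637×10^-6 K/W
R_polyurethane foam = ln(88.1/23.1)/(2π×0.0298×11.7) = 0.6111 K/W
R_extruded polystyrene = ln(168.1/88.1)/(2π×0.0289×11.7) = 0.3041 K/W
R_outer film = 1/(h_o·2πr_oL) = 1/(15.6×2π×0.1681×11.7) = 0.005187 K/W
R_total = 0.9204 K/W
Q = ΔT/R_total = 91/0.9204

Q ≈ 98.9 W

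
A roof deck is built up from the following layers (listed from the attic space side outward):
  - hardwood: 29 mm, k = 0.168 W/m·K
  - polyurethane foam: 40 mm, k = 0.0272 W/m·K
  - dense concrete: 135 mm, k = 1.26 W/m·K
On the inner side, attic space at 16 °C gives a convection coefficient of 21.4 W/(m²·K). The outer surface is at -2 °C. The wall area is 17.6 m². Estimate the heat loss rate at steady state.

Q ≈ 176 W

Treating each layer as a thermal resistance in series:
R_inner film = 1/(h_i·A) = 1/(21.4×17.6) = 0.002655 K/W
R_hardwood = L/(kA) = 0.029/(0.168×17.6) = 0.009808 K/W
R_polyurethane foam = L/(kA) = 0.04/(0.0272×17.6) = 0.08356 K/W
R_dense concrete = L/(kA) = 0.135/(1.26×17.6) = 0.006088 K/W
R_total = 0.1021 K/W
Q = ΔT / R_total = 18 / 0.1021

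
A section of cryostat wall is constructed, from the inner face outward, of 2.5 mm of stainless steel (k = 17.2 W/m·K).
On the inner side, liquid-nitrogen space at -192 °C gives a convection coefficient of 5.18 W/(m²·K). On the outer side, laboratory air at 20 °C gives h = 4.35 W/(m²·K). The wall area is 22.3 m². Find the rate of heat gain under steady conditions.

Q ≈ 11200 W

Model the wall as resistances in series:
R_inner film = 1/(h_i·A) = 1/(5.18×22.3) = 0.008657 K/W
R_stainless steel = L/(kA) = 0.0025/(17.2×22.3) = 6.518×10^-6 K/W
R_outer film = 1/(h_o·A) = 1/(4.35×22.3) = 0.01031 K/W
R_total = 0.01897 K/W
Q = ΔT / R_total = 212 / 0.01897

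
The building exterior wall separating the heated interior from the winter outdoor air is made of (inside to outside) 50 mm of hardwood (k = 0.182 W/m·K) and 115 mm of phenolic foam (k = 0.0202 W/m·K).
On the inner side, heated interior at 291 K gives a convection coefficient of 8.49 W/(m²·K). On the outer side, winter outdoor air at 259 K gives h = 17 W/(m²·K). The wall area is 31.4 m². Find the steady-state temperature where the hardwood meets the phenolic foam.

Series thermal resistances:
R_inner film = 1/(h_i·A) = 1/(8.49×31.4) = 0.003751 K/W
R_hardwood = L/(kA) = 0.05/(0.182×31.4) = 0.008749 K/W
R_phenolic foam = L/(kA) = 0.115/(0.0202×31.4) = 0.1813 K/W
R_outer film = 1/(h_o·A) = 1/(17×31.4) = 0.001873 K/W
R_total = 0.1957 K/W;  Q = ΔT/R_total = 32/0.1957 = 163.5 W
T_interface = T_inner − Q·ΣR(inner→interface) = 291 − 164×0.0125

T ≈ 289 K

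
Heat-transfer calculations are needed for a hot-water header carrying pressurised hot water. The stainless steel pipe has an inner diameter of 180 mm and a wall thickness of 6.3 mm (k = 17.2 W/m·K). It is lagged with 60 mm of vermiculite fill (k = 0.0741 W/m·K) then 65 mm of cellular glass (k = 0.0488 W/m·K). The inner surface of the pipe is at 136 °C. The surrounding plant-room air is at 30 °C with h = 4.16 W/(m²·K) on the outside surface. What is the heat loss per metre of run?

q′ ≈ 45.1 W/m

Radial resistances (cylindrical: R_cond = ln(r_o/r_i)/(2πkL), R_conv = 1/(h·2πrL)):
R_stainless steel pipe wall = ln(96.3/90)/(2π×17.2×1) = 6.261×10^-4 K/W
R_vermiculite fill = ln(156.3/96.3)/(2π×0.0741×1) = 1.04 K/W
R_cellular glass = ln(221.3/156.3)/(2π×0.0488×1) = 1.134 K/W
R_outer film = 1/(h_o·2πr_oL) = 1/(4.16×2π×0.2213×1) = 0.1729 K/W
R_total = 2.348 K/W
Q = ΔT/R_total = 106/2.348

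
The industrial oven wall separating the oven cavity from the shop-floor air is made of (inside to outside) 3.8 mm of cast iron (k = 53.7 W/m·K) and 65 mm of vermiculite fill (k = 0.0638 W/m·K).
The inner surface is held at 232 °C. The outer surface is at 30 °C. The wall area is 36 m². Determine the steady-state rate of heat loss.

Q ≈ 7140 W

Treating each layer as a thermal resistance in series:
R_cast iron = L/(kA) = 0.0038/(53.7×36) = 1.966×10^-6 K/W
R_vermiculite fill = L/(kA) = 0.065/(0.0638×36) = 0.0283 K/W
R_total = 0.0283 K/W
Q = ΔT / R_total = 202 / 0.0283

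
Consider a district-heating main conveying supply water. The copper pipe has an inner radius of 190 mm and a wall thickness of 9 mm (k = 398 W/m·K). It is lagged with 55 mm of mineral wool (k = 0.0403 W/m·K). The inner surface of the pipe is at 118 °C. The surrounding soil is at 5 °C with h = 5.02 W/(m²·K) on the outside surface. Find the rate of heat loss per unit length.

q′ ≈ 104 W/m

Per-layer cylindrical resistances, series-summed:
R_copper pipe wall = ln(199/190)/(2π×398×1) = 1.851×10^-5 K/W
R_mineral wool = ln(254/199)/(2π×0.0403×1) = 0.9637 K/W
R_outer film = 1/(h_o·2πr_oL) = 1/(5.02×2π×0.254×1) = 0.1248 K/W
R_total = 1.089 K/W
Q = ΔT/R_total = 113/1.089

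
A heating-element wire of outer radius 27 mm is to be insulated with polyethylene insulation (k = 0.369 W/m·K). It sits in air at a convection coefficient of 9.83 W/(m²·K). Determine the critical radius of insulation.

For a cylinder r_cr = k/h = 0.369/9.83
r_cr = 37.5 mm; since the bare radius (27 mm) is below r_cr, adding a thin layer of insulation will *increase* heat loss.

r_cr ≈ 37.5 mm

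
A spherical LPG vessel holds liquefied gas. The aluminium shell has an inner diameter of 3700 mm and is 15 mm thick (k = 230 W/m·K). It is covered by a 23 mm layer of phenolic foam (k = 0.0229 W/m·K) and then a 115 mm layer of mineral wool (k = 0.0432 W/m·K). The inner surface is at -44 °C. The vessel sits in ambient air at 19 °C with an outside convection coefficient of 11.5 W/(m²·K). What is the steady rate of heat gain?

Radial (spherical) resistances in series:
R_aluminium shell = (1/1.85 − 1/1.865)/(4π×230) = 1.504×10^-6 K/W
R_phenolic foam = (1/1.865 − 1/1.888)/(4π×0.0229) = 0.0227 K/W
R_mineral wool = (1/1.888 − 1/2.003)/(4π×0.0432) = 0.05602 K/W
R_outer film = 1/(h·4πr_o²) = 1/(11.5×4π×2.003²) = 0.001725 K/W
R_total = 0.08044 K/W
Q = ΔT/R_total = 63/0.08044

Q ≈ 783 W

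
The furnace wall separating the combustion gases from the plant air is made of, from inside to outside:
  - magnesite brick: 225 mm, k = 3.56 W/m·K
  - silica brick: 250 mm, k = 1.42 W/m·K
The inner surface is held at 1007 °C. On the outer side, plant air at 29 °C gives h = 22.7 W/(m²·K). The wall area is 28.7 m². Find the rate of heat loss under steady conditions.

Thermal resistances in series:
R_magnesite brick = L/(kA) = 0.225/(3.56×28.7) = 0.002202 K/W
R_silica brick = L/(kA) = 0.25/(1.42×28.7) = 0.006134 K/W
R_outer film = 1/(h_o·A) = 1/(22.7×28.7) = 0.001535 K/W
R_total = 0.009871 K/W
Q = ΔT / R_total = 978 / 0.009871

Q ≈ 99100 W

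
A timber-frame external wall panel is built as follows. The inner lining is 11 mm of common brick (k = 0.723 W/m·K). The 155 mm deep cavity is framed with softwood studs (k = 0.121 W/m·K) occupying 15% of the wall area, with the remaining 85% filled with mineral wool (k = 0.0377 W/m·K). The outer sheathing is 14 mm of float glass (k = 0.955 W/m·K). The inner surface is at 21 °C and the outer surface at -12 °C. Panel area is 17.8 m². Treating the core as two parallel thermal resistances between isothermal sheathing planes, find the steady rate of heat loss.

Q ≈ 188 W

Sheathing layers in series; stud and cavity paths in parallel between them.
R_inner = 0.011/(0.723×17.8) = 8.547×10^-4 K/W
R_stud  = 0.155/(0.121×0.15×17.8) = 0.4798 K/W
R_cav   = 0.155/(0.0377×0.85×17.8) = 0.2717 K/W
1/R_core = 1/R_stud + 1/R_cav → R_core = 0.1735 K/W
R_outer = 0.014/(0.955×17.8) = 8.236×10^-4 K/W
R_total = 0.1752 K/W
Q = ΔT/R_total = 33/0.1752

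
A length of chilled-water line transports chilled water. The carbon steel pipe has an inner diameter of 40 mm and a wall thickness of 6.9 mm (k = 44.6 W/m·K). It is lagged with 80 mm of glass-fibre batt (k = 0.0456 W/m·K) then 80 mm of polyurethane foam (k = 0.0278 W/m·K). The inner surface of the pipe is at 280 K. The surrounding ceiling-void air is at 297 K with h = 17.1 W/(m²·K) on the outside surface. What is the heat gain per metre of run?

For a radial system each layer contributes R = ln(r_out/r_in)/(2πkL); films add R = 1/(hA).
R_carbon steel pipe wall = ln(26.9/20)/(2π×44.6×1) = 0.001058 K/W
R_glass-fibre batt = ln(106.9/26.9)/(2π×0.0456×1) = 4.816 K/W
R_polyurethane foam = ln(186.9/106.9)/(2π×0.0278×1) = 3.198 K/W
R_outer film = 1/(h_o·2πr_oL) = 1/(17.1×2π×0.1869×1) = 0.0498 K/W
R_total = 8.065 K/W
Q = ΔT/R_total = 17/8.065

q′ ≈ 2.11 W/m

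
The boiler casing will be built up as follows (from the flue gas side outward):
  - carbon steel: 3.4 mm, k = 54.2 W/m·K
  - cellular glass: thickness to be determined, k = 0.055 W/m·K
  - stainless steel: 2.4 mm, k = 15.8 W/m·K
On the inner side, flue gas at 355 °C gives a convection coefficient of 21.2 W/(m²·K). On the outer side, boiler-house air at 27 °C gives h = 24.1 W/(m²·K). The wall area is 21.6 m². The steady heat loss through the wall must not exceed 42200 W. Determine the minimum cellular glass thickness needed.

Using the resistance-network approach (series):
R_inner film = 1/(h_i·A) = 1/(21.2×21.6) = 0.002184 K/W
R_carbon steel = L/(kA) = 0.0034/(54.2×21.6) = 2.904×10^-6 K/W
R_stainless steel = L/(kA) = 0.0024/(15.8×21.6) = 7.032×10^-6 K/W
R_outer film = 1/(h_o·A) = 1/(24.1×21.6) = 0.001921 K/W
Sum of the known resistances R_other = 0.004115 K/W
Required total resistance R_tot = ΔT/Q_allow = 328/42200 = 0.007773 K/W
R_cellular glass = R_tot − R_other = 0.003658 K/W
L = R·k·A = 0.003658×0.055×21.6

L ≈ 4.35 mm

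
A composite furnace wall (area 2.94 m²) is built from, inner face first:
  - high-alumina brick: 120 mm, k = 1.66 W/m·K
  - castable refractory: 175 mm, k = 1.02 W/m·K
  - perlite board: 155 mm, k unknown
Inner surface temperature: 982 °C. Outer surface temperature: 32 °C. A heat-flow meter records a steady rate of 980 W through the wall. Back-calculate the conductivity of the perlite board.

k ≈ 0.0595 W/(m·K)

Series thermal resistances:
R_high-alumina brick = L/(kA) = 0.12/(1.66×2.94) = 0.02459 K/W
R_castable refractory = L/(kA) = 0.175/(1.02×2.94) = 0.05836 K/W
Sum of known resistances R_other = 0.08294 K/W
Total R = ΔT/Q = 950/980 = 0.9694 K/W
R_perlite board = R_total − R_other = 0.8864 K/W
k = L/(R·A) = 0.155/(0.8864×2.94)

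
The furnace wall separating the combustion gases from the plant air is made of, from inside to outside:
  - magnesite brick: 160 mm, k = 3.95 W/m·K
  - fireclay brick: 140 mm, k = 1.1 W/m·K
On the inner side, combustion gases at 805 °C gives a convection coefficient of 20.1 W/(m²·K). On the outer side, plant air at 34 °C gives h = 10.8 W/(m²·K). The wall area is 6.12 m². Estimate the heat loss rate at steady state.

Q ≈ 15200 W

Model the wall as resistances in series:
R_inner film = 1/(h_i·A) = 1/(20.1×6.12) = 0.008129 K/W
R_magnesite brick = L/(kA) = 0.16/(3.95×6.12) = 0.006619 K/W
R_fireclay brick = L/(kA) = 0.14/(1.1×6.12) = 0.0208 K/W
R_outer film = 1/(h_o·A) = 1/(10.8×6.12) = 0.01513 K/W
R_total = 0.05067 K/W
Q = ΔT / R_total = 771 / 0.05067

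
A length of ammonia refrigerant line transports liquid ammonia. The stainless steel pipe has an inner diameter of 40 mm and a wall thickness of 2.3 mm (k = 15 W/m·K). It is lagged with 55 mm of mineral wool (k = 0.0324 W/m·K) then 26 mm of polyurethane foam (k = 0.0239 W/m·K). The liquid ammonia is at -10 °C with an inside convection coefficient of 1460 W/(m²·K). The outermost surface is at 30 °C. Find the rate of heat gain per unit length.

q′ ≈ 4.97 W/m

Radial resistances (cylindrical: R_cond = ln(r_o/r_i)/(2πkL), R_conv = 1/(h·2πrL)):
R_inner film = 1/(h_i·2πr₁L) = 1/(1460×2π×0.02×1) = 0.005451 K/W
R_stainless steel pipe wall = ln(22.3/20)/(2π×15×1) = 0.001155 K/W
R_mineral wool = ln(77.3/22.3)/(2π×0.0324×1) = 6.106 K/W
R_polyurethane foam = ln(103.3/77.3)/(2π×0.0239×1) = 1.931 K/W
R_total = 8.044 K/W
Q = ΔT/R_total = 40/8.044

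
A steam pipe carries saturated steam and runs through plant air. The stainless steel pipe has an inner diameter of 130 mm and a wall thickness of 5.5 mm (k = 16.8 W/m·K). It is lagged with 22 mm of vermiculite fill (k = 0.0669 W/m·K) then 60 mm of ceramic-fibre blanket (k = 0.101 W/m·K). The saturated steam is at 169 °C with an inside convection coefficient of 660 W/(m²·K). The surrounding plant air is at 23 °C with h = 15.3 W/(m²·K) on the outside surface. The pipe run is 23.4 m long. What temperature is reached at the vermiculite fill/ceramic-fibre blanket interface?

Per-layer cylindrical resistances, series-summed:
R_inner film = 1/(h_i·2πr₁L) = 1/(660×2π×0.065×23.4) = 1.585×10^-4 K/W
R_stainless steel pipe wall = ln(70.5/65)/(2π×16.8×23.4) = 3.288×10^-5 K/W
R_vermiculite fill = ln(92.5/70.5)/(2π×0.0669×23.4) = 0.02761 K/W
R_ceramic-fibre blanket = ln(152.5/92.5)/(2π×0.101×23.4) = 0.03367 K/W
R_outer film = 1/(h_o·2πr_oL) = 1/(15.3×2π×0.1525×23.4) = 0.002915 K/W
R_total = 0.06439 K/W
Q = ΔT/R_total = 146/0.06439
Q = 2270 W
T_interface = T_inner − Q·ΣR(inner→interface) = 169 − 2270×0.0278

T ≈ 106 °C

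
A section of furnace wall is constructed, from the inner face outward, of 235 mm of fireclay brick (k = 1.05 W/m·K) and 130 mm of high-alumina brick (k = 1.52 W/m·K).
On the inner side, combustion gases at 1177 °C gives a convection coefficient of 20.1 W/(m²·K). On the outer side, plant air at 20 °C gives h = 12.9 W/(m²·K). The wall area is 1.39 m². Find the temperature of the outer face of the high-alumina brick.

Using the resistance-network approach (series):
R_inner film = 1/(h_i·A) = 1/(20.1×1.39) = 0.03579 K/W
R_fireclay brick = L/(kA) = 0.235/(1.05×1.39) = 0.161 K/W
R_high-alumina brick = L/(kA) = 0.13/(1.52×1.39) = 0.06153 K/W
R_outer film = 1/(h_o·A) = 1/(12.9×1.39) = 0.05577 K/W
R_total = 0.3141 K/W;  Q = ΔT/R_total = 1157/0.3141 = 3683 W
T_interface = T_inner − Q·ΣR(inner→interface) = 1177 − 3680×0.2583

T ≈ 225 °C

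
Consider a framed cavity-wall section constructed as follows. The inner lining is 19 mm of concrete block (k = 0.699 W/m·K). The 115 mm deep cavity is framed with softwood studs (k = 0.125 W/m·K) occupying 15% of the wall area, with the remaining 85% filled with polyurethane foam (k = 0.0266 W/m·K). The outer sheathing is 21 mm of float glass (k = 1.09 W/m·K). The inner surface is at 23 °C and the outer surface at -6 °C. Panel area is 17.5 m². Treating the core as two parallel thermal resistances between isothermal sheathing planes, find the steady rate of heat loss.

Sheathing layers in series; stud and cavity paths in parallel between them.
R_inner = 0.019/(0.699×17.5) = 0.001553 K/W
R_stud  = 0.115/(0.125×0.15×17.5) = 0.3505 K/W
R_cav   = 0.115/(0.0266×0.85×17.5) = 0.2906 K/W
1/R_core = 1/R_stud + 1/R_cav → R_core = 0.1589 K/W
R_outer = 0.021/(1.09×17.5) = 0.001101 K/W
R_total = 0.1615 K/W
Q = ΔT/R_total = 29/0.1615

Q ≈ 180 W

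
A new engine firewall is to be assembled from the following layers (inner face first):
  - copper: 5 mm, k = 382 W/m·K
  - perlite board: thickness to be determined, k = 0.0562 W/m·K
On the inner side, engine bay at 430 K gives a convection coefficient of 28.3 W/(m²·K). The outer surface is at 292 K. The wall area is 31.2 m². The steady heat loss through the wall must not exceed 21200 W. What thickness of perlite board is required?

L ≈ 9.43 mm

Model the wall as resistances in series:
R_inner film = 1/(h_i·A) = 1/(28.3×31.2) = 0.001133 K/W
R_copper = L/(kA) = 0.005/(382×31.2) = 4.195×10^-7 K/W
Sum of the known resistances R_other = 0.001133 K/W
Required total resistance R_tot = ΔT/Q_allow = 138/21200 = 0.006509 K/W
R_perlite board = R_tot − R_other = 0.005376 K/W
L = R·k·A = 0.005376×0.0562×31.2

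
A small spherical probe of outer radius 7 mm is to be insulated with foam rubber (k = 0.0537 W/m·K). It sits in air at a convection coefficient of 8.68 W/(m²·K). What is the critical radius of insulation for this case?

For a sphere r_cr = 2k/h = 2×0.0537/8.68
r_cr = 12.4 mm; since the bare radius (7 mm) is below r_cr, adding a thin layer of insulation will *increase* heat loss.

r_cr ≈ 12.4 mm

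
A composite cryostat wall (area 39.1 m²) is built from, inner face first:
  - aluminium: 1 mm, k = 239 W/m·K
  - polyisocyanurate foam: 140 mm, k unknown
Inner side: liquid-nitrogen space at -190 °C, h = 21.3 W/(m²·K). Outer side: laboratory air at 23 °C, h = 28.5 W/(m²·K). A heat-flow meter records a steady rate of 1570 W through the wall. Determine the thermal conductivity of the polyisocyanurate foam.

k ≈ 0.0268 W/(m·K)

Treating each layer as a thermal resistance in series:
R_inner film = 1/(h_i·A) = 1/(21.3×39.1) = 0.001201 K/W
R_aluminium = L/(kA) = 0.001/(239×39.1) = 1.07×10^-7 K/W
R_outer film = 1/(h_o·A) = 1/(28.5×39.1) = 8.974×10^-4 K/W
Sum of known resistances R_other = 0.002098 K/W
Total R = ΔT/Q = 213/1570 = 0.1357 K/W
R_polyisocyanurate foam = R_total − R_other = 0.1336 K/W
k = L/(R·A) = 0.14/(0.1336×39.1)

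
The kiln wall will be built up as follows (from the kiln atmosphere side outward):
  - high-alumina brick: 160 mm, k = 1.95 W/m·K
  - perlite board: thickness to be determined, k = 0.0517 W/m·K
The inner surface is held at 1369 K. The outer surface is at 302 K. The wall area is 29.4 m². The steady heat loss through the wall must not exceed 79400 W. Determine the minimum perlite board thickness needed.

L ≈ 16.2 mm

Using the resistance-network approach (series):
R_high-alumina brick = L/(kA) = 0.16/(1.95×29.4) = 0.002791 K/W
Sum of the known resistances R_other = 0.002791 K/W
Required total resistance R_tot = ΔT/Q_allow = 1067/79400 = 0.01344 K/W
R_perlite board = R_tot − R_other = 0.01065 K/W
L = R·k·A = 0.01065×0.0517×29.4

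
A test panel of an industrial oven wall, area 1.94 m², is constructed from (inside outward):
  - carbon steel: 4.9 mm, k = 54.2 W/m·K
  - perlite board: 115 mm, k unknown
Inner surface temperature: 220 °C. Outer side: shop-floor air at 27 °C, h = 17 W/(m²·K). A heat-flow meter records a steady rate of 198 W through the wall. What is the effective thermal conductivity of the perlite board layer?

Thermal resistances in series:
R_carbon steel = L/(kA) = 0.0049/(54.2×1.94) = 4.66×10^-5 K/W
R_outer film = 1/(h_o·A) = 1/(17×1.94) = 0.03032 K/W
Sum of known resistances R_other = 0.03037 K/W
Total R = ΔT/Q = 193/198 = 0.9747 K/W
R_perlite board = R_total − R_other = 0.9444 K/W
k = L/(R·A) = 0.115/(0.9444×1.94)

k ≈ 0.0628 W/(m·K)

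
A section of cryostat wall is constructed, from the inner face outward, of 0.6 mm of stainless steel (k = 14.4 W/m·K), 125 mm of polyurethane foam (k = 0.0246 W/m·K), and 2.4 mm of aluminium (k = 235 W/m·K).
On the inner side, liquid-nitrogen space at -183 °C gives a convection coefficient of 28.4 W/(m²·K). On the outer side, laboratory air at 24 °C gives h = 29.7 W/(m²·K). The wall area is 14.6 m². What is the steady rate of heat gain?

Series thermal resistances:
R_inner film = 1/(h_i·A) = 1/(28.4×14.6) = 0.002412 K/W
R_stainless steel = L/(kA) = 0.0006/(14.4×14.6) = 2.854×10^-6 K/W
R_polyurethane foam = L/(kA) = 0.125/(0.0246×14.6) = 0.348 K/W
R_aluminium = L/(kA) = 0.0024/(235×14.6) = 6.995×10^-7 K/W
R_outer film = 1/(h_o·A) = 1/(29.7×14.6) = 0.002306 K/W
R_total = 0.3528 K/W
Q = ΔT / R_total = 207 / 0.3528

Q ≈ 587 W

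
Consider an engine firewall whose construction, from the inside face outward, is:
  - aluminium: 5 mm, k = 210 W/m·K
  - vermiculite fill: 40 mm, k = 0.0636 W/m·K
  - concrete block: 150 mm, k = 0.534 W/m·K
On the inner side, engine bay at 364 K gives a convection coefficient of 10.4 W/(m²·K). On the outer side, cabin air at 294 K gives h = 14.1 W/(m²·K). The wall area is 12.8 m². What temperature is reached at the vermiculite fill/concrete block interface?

T ≈ 317 K

Using the resistance-network approach (series):
R_inner film = 1/(h_i·A) = 1/(10.4×12.8) = 0.007512 K/W
R_aluminium = L/(kA) = 0.005/(210×12.8) = 1.86×10^-6 K/W
R_vermiculite fill = L/(kA) = 0.04/(0.0636×12.8) = 0.04914 K/W
R_concrete block = L/(kA) = 0.15/(0.534×12.8) = 0.02195 K/W
R_outer film = 1/(h_o·A) = 1/(14.1×12.8) = 0.005541 K/W
R_total = 0.08414 K/W;  Q = ΔT/R_total = 70/0.08414 = 832 W
T_interface = T_inner − Q·ΣR(inner→interface) = 364 − 832×0.05665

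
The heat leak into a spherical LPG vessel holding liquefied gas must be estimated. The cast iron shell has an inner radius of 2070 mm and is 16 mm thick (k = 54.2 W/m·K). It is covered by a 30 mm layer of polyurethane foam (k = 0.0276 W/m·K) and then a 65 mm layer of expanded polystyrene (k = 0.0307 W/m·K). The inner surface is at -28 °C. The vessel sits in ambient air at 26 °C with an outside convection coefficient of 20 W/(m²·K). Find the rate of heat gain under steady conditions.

For a spherical shell R = (1/r₁ − 1/r₂)/(4πk); film R = 1/(h·4πr²). In series:
R_cast iron shell = (1/2.07 − 1/2.086)/(4π×54.2) = 5.44×10^-6 K/W
R_polyurethane foam = (1/2.086 − 1/2.116)/(4π×0.0276) = 0.0196 K/W
R_expanded polystyrene = (1/2.116 − 1/2.181)/(4π×0.0307) = 0.03651 K/W
R_outer film = 1/(h·4πr_o²) = 1/(20×4π×2.181²) = 8.365×10^-4 K/W
R_total = 0.05695 K/W
Q = ΔT/R_total = 54/0.05695

Q ≈ 948 W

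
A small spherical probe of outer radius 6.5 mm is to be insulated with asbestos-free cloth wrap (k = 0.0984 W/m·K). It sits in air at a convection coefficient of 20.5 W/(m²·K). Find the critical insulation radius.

For a sphere r_cr = 2k/h = 2×0.0984/20.5
r_cr = 9.6 mm; since the bare radius (6.5 mm) is below r_cr, adding a thin layer of insulation will *increase* heat loss.

r_cr ≈ 9.6 mm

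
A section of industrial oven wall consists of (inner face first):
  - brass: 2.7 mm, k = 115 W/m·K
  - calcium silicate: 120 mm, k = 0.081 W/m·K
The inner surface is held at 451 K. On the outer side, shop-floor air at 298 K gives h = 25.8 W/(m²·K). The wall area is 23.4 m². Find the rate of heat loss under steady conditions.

Q ≈ 2350 W

Model the wall as resistances in series:
R_brass = L/(kA) = 0.0027/(115×23.4) = 1.003×10^-6 K/W
R_calcium silicate = L/(kA) = 0.12/(0.081×23.4) = 0.06331 K/W
R_outer film = 1/(h_o·A) = 1/(25.8×23.4) = 0.001656 K/W
R_total = 0.06497 K/W
Q = ΔT / R_total = 153 / 0.06497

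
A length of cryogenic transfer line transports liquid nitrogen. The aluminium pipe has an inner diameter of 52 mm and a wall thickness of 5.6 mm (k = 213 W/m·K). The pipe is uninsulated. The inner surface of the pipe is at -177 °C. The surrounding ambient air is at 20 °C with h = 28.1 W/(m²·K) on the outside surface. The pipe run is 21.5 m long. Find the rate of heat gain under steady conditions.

Q ≈ 23600 W

For a radial system each layer contributes R = ln(r_out/r_in)/(2πkL); films add R = 1/(hA).
R_aluminium pipe wall = ln(31.6/26)/(2π×213×21.5) = 6.779×10^-6 K/W
R_outer film = 1/(h_o·2πr_oL) = 1/(28.1×2π×0.0316×21.5) = 0.008337 K/W
R_total = 0.008343 K/W
Q = ΔT/R_total = 197/0.008343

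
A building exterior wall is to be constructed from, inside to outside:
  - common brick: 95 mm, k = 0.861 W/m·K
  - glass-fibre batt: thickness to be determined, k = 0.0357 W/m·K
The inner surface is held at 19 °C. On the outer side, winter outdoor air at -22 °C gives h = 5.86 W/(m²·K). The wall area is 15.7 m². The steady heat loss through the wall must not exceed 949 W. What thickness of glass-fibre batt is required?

Treating each layer as a thermal resistance in series:
R_common brick = L/(kA) = 0.095/(0.861×15.7) = 0.007028 K/W
R_outer film = 1/(h_o·A) = 1/(5.86×15.7) = 0.01087 K/W
Sum of the known resistances R_other = 0.0179 K/W
Required total resistance R_tot = ΔT/Q_allow = 41/949 = 0.0432 K/W
R_glass-fibre batt = R_tot − R_other = 0.02531 K/W
L = R·k·A = 0.02531×0.0357×15.7

L ≈ 14.2 mm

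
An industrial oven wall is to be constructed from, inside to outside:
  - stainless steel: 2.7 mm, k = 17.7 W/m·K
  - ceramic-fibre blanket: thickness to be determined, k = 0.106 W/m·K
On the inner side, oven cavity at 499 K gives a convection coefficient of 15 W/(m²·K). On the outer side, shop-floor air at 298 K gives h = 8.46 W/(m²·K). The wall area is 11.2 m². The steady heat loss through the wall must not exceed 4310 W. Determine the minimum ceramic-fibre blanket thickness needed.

L ≈ 35.8 mm

Using the resistance-network approach (series):
R_inner film = 1/(h_i·A) = 1/(15×11.2) = 0.005952 K/W
R_stainless steel = L/(kA) = 0.0027/(17.7×11.2) = 1.362×10^-5 K/W
R_outer film = 1/(h_o·A) = 1/(8.46×11.2) = 0.01055 K/W
Sum of the known resistances R_other = 0.01652 K/W
Required total resistance R_tot = ΔT/Q_allow = 201/4310 = 0.04664 K/W
R_ceramic-fibre blanket = R_tot − R_other = 0.03012 K/W
L = R·k·A = 0.03012×0.106×11.2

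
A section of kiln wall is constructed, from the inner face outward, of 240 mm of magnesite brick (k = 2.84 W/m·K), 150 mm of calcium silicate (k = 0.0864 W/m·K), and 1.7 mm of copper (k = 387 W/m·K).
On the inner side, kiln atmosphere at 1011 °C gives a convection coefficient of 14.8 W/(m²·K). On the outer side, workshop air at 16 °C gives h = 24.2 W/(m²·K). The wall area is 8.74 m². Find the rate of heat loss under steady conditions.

Q ≈ 4510 W

Series thermal resistances:
R_inner film = 1/(h_i·A) = 1/(14.8×8.74) = 0.007731 K/W
R_magnesite brick = L/(kA) = 0.24/(2.84×8.74) = 0.009669 K/W
R_calcium silicate = L/(kA) = 0.15/(0.0864×8.74) = 0.1986 K/W
R_copper = L/(kA) = 0.0017/(387×8.74) = 5.026×10^-7 K/W
R_outer film = 1/(h_o·A) = 1/(24.2×8.74) = 0.004728 K/W
R_total = 0.2208 K/W
Q = ΔT / R_total = 995 / 0.2208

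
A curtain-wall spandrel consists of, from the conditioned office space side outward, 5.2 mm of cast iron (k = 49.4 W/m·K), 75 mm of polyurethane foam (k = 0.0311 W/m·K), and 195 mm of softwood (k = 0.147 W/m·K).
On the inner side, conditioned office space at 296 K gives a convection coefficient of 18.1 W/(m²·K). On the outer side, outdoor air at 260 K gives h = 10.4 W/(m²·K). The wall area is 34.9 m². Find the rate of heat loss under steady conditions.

Q ≈ 323 W

Treating each layer as a thermal resistance in series:
R_inner film = 1/(h_i·A) = 1/(18.1×34.9) = 0.001583 K/W
R_cast iron = L/(kA) = 0.0052/(49.4×34.9) = 3.016×10^-6 K/W
R_polyurethane foam = L/(kA) = 0.075/(0.0311×34.9) = 0.0691 K/W
R_softwood = L/(kA) = 0.195/(0.147×34.9) = 0.03801 K/W
R_outer film = 1/(h_o·A) = 1/(10.4×34.9) = 0.002755 K/W
R_total = 0.1115 K/W
Q = ΔT / R_total = 36 / 0.1115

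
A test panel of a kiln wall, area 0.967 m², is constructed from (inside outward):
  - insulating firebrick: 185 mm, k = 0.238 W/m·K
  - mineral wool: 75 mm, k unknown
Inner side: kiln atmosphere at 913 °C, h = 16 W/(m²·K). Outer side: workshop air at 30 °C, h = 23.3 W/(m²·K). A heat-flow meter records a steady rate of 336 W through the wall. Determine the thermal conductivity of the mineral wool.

k ≈ 0.0452 W/(m·K)

Model the wall as resistances in series:
R_inner film = 1/(h_i·A) = 1/(16×0.967) = 0.06463 K/W
R_insulating firebrick = L/(kA) = 0.185/(0.238×0.967) = 0.8038 K/W
R_outer film = 1/(h_o·A) = 1/(23.3×0.967) = 0.04438 K/W
Sum of known resistances R_other = 0.9129 K/W
Total R = ΔT/Q = 883/336 = 2.628 K/W
R_mineral wool = R_total − R_other = 1.715 K/W
k = L/(R·A) = 0.075/(1.715×0.967)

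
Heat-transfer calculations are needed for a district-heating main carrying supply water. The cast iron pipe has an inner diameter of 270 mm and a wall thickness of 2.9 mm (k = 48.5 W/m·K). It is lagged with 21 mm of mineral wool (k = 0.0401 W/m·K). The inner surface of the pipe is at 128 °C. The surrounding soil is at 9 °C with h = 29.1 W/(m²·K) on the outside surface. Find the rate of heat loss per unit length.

Per-layer cylindrical resistances, series-summed:
R_cast iron pipe wall = ln(137.9/135)/(2π×48.5×1) = 6.975×10^-5 K/W
R_mineral wool = ln(158.9/137.9)/(2π×0.0401×1) = 0.5626 K/W
R_outer film = 1/(h_o·2πr_oL) = 1/(29.1×2π×0.1589×1) = 0.03442 K/W
R_total = 0.5971 K/W
Q = ΔT/R_total = 119/0.5971

q′ ≈ 199 W/m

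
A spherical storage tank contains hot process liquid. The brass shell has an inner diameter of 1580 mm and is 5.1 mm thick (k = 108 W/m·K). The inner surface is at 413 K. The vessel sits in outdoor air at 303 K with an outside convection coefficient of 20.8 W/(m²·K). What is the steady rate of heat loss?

For a spherical shell R = (1/r₁ − 1/r₂)/(4πk); film R = 1/(h·4πr²). In series:
R_brass shell = (1/0.79 − 1/0.7951)/(4π×108) = 5.983×10^-6 K/W
R_outer film = 1/(h·4πr_o²) = 1/(20.8×4π×0.7951²) = 0.006052 K/W
R_total = 0.006058 K/W
Q = ΔT/R_total = 110/0.006058

Q ≈ 18200 W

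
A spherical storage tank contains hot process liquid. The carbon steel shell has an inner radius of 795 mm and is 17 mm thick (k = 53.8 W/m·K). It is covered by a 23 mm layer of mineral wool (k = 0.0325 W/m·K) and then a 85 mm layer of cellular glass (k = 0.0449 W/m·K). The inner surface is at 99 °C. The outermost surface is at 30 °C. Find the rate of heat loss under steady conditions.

Q ≈ 247 W

Spherical conduction: R = (1/r_in − 1/r_out)/(4πk) per layer; series-sum.
R_carbon steel shell = (1/0.795 − 1/0.812)/(4π×53.8) = 3.895×10^-5 K/W
R_mineral wool = (1/0.812 − 1/0.835)/(4π×0.0325) = 0.08306 K/W
R_cellular glass = (1/0.835 − 1/0.92)/(4π×0.0449) = 0.1961 K/W
R_total = 0.2792 K/W
Q = ΔT/R_total = 69/0.2792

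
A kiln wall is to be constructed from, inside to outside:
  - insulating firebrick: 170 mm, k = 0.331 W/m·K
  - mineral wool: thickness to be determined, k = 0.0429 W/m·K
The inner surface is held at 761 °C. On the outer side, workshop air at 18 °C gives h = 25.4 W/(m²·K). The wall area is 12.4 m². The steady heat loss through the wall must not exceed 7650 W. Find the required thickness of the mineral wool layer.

Model the wall as resistances in series:
R_insulating firebrick = L/(kA) = 0.17/(0.331×12.4) = 0.04142 K/W
R_outer film = 1/(h_o·A) = 1/(25.4×12.4) = 0.003175 K/W
Sum of the known resistances R_other = 0.04459 K/W
Required total resistance R_tot = ΔT/Q_allow = 743/7650 = 0.09712 K/W
R_mineral wool = R_tot − R_other = 0.05253 K/W
L = R·k·A = 0.05253×0.0429×12.4

L ≈ 27.9 mm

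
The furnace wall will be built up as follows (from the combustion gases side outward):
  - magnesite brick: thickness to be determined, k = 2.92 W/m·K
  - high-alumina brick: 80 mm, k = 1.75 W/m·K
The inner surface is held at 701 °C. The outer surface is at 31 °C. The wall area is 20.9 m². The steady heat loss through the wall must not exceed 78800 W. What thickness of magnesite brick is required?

Series thermal resistances:
R_high-alumina brick = L/(kA) = 0.08/(1.75×20.9) = 0.002187 K/W
Sum of the known resistances R_other = 0.002187 K/W
Required total resistance R_tot = ΔT/Q_allow = 670/78800 = 0.008503 K/W
R_magnesite brick = R_tot − R_other = 0.006315 K/W
L = R·k·A = 0.006315×2.92×20.9

L ≈ 385 mm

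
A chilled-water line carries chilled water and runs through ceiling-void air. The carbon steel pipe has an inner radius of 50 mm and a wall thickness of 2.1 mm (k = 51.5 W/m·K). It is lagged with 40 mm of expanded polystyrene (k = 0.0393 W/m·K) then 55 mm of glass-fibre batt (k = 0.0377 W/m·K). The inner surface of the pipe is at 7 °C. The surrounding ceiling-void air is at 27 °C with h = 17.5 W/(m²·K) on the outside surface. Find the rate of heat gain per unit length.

Radial resistances (cylindrical: R_cond = ln(r_o/r_i)/(2πkL), R_conv = 1/(h·2πrL)):
R_carbon steel pipe wall = ln(52.1/50)/(2π×51.5×1) = 1.271×10^-4 K/W
R_expanded polystyrene = ln(92.1/52.1)/(2π×0.0393×1) = 2.307 K/W
R_glass-fibre batt = ln(147.1/92.1)/(2π×0.0377×1) = 1.977 K/W
R_outer film = 1/(h_o·2πr_oL) = 1/(17.5×2π×0.1471×1) = 0.06183 K/W
R_total = 4.346 K/W
Q = ΔT/R_total = 20/4.346

q′ ≈ 4.6 W/m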